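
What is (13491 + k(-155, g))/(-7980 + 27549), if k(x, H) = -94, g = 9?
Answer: 13397/19569 ≈ 0.68460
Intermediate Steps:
(13491 + k(-155, g))/(-7980 + 27549) = (13491 - 94)/(-7980 + 27549) = 13397/19569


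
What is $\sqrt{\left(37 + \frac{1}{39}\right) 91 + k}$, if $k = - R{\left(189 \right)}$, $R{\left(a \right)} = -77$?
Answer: $\frac{7 \sqrt{633}}{3} \approx 58.706$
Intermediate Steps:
$k = 77$ ($k = \left(-1\right) \left(-77\right) = 77$)
$\sqrt{\left(37 + \frac{1}{39}\right) 91 + k} = \sqrt{\left(37 + \frac{1}{39}\right) 91 + 77} = \sqrt{\frac{1444}{39} \cdot 91 + 77} = \sqrt{\frac{10108}{3} + 77} = \sqrt{\frac{10339}{3}} = \frac{7 \sqrt{633}}{3}$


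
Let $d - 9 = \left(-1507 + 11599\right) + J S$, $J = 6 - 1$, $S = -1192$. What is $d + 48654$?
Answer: $52795$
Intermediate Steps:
$J = 5$ ($J = 6 - 1 = 5$)
$d = 4141$ ($d = 9 + \left(\left(-1507 + 11599\right) + 5 \left(-1192\right)\right) = 9 + \left(10092 - 5960\right) = 9 + 4132 = 4141$)
$d + 48654 = 4141 + 48654 = 52795$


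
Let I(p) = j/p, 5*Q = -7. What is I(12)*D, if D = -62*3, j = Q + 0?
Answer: 217/10 ≈ 21.700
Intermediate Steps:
Q = -7/5 (Q = (1/5)*(-7) = -7/5 ≈ -1.4000)
j = -7/5 (j = -7/5 + 0 = -7/5 ≈ -1.4000)
I(p) = -7/(5*p)
D = -186
I(12)*D = -7/5/12*(-186) = -7/5*1/12*(-186) = -7/60*(-186) = 217/10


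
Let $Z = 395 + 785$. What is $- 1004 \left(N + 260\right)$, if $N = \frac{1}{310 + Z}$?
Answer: $- \frac{194475302}{745} \approx -2.6104 \cdot 10^{5}$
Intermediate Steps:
$Z = 1180$
$N = \frac{1}{1490}$ ($N = \frac{1}{310 + 1180} = \frac{1}{1490} \approx 0.00067114$)
$- 1004 \left(N + 260\right) = - 1004 \left(\frac{1}{1490} + 260\right) = \left(-1004\right) \frac{387401}{1490} = - \frac{194475302}{745}$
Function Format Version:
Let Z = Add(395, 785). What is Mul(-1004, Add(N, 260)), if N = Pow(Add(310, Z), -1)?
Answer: Rational(-194475302, 745) ≈ -2.6104e+5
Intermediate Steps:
Z = 1180
N = Rational(1, 1490) (N = Pow(Add(310, 1180), -1) = Pow(1490, -1) = Rational(1, 1490) ≈ 0.00067114)
Mul(-1004, Add(N, 260)) = Mul(-1004, Add(Rational(1, 1490), 260)) = Mul(-1004, Rational(387401, 1490)) = Rational(-194475302, 745)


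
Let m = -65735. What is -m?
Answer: 65735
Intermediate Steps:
-m = -1*(-65735) = 65735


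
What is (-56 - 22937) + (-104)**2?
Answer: -12177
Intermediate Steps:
(-56 - 22937) + (-104)**2 = -22993 + 10816 = -12177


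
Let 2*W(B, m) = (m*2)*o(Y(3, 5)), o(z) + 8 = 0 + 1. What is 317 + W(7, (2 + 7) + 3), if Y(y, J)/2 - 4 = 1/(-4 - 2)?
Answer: 233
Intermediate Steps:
Y(y, J) = 23/3 (Y(y, J) = 8 + 2/(-4 - 2) = 8 + 2/(-6) = 8 + 2*(-⅙) = 8 - ⅓ = 23/3)
o(z) = -7 (o(z) = -8 + (0 + 1) = -8 + 1 = -7)
W(B, m) = -7*m (W(B, m) = ((m*2)*(-7))/2 = ((2*m)*(-7))/2 = (-14*m)/2 = -7*m)
317 + W(7, (2 + 7) + 3) = 317 - 7*((2 + 7) + 3) = 317 - 7*(9 + 3) = 317 - 7*12 = 317 - 84 = 233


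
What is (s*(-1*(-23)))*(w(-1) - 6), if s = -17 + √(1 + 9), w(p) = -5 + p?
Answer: 4692 - 276*√10 ≈ 3819.2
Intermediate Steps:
s = -17 + √10 ≈ -13.838
(s*(-1*(-23)))*(w(-1) - 6) = ((-17 + √10)*(-1*(-23)))*((-5 - 1) - 6) = ((-17 + √10)*23)*(-6 - 6) = (-391 + 23*√10)*(-12) = 4692 - 276*√10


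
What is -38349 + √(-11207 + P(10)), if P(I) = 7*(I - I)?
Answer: -38349 + I*√11207 ≈ -38349.0 + 105.86*I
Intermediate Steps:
P(I) = 0 (P(I) = 7*0 = 0)
-38349 + √(-11207 + P(10)) = -38349 + √(-11207 + 0) = -38349 + √(-11207) = -38349 + I*√11207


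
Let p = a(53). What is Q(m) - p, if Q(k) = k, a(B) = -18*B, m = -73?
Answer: 881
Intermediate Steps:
p = -954 (p = -18*53 = -954)
Q(m) - p = -73 - 1*(-954) = -73 + 954 = 881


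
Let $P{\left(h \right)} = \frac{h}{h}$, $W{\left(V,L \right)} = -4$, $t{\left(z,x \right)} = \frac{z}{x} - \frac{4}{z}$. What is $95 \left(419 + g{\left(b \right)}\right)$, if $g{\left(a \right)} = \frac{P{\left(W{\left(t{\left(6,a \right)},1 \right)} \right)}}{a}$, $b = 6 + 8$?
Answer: $\frac{557365}{14} \approx 39812.0$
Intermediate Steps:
$t{\left(z,x \right)} = - \frac{4}{z} + \frac{z}{x}$
$P{\left(h \right)} = 1$
$b = 14$
$g{\left(a \right)} = \frac{1}{a}$ ($g{\left(a \right)} = 1 \frac{1}{a} = \frac{1}{a}$)
$95 \left(419 + g{\left(b \right)}\right) = 95 \left(419 + \frac{1}{14}\right) = 95 \cdot \frac{5867}{14} = \frac{557365}{14}$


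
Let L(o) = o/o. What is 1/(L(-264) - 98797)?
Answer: -1/98796 ≈ -1.0122e-5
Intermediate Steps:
L(o) = 1
1/(L(-264) - 98797) = 1/(1 - 98797) = 1/(-98796) = -1/98796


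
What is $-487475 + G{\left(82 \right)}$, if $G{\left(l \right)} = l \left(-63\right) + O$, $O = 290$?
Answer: $-492351$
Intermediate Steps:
$G{\left(l \right)} = 290 - 63 l$ ($G{\left(l \right)} = l \left(-63\right) + 290 = - 63 l + 290 = 290 - 63 l$)
$-487475 + G{\left(82 \right)} = -487475 + \left(290 - 5166\right) = -487475 - 4876 = -492351$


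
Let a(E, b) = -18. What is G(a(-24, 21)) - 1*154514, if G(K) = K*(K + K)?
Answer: -153866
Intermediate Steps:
G(K) = 2*K**2 (G(K) = K*(2*K) = 2*K**2)
G(a(-24, 21)) - 1*154514 = 2*(-18)**2 - 1*154514 = 2*324 - 154514 = 648 - 154514 = -153866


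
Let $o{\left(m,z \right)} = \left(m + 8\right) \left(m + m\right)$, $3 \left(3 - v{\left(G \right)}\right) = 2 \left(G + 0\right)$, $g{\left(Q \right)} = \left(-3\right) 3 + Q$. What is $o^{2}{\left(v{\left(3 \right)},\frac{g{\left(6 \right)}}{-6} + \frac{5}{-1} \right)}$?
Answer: $324$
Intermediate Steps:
$g{\left(Q \right)} = -9 + Q$
$v{\left(G \right)} = 3 - \frac{2 G}{3}$ ($v{\left(G \right)} = 3 - \frac{2 \left(G + 0\right)}{3} = 3 - \frac{2 G}{3}$)
$o{\left(m,z \right)} = 2 m \left(8 + m\right)$ ($o{\left(m,z \right)} = \left(8 + m\right) 2 m = 2 m \left(8 + m\right)$)
$o^{2}{\left(v{\left(3 \right)},\frac{g{\left(6 \right)}}{-6} + \frac{5}{-1} \right)} = \left(2 \left(3 - 2\right) \left(8 + \left(3 - 2\right)\right)\right)^{2} = \left(2 \cdot 1 \left(8 + 1\right)\right)^{2} = \left(2 \cdot 1 \cdot 9\right)^{2} = 18^{2} = 324$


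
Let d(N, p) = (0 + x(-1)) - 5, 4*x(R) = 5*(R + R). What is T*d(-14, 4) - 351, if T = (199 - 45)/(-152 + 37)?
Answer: -7842/23 ≈ -340.96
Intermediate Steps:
x(R) = 5*R/2 (x(R) = (5*(R + R))/4 = (5*(2*R))/4 = (10*R)/4 = 5*R/2)
d(N, p) = -15/2 (d(N, p) = (0 + (5/2)*(-1)) - 5 = (0 - 5/2) - 5 = -5/2 - 5 = -15/2)
T = -154/115 (T = 154/(-115) = 154*(-1/115) = -154/115 ≈ -1.3391)
T*d(-14, 4) - 351 = -154/115*(-15/2) - 351 = 231/23 - 351 = -7842/23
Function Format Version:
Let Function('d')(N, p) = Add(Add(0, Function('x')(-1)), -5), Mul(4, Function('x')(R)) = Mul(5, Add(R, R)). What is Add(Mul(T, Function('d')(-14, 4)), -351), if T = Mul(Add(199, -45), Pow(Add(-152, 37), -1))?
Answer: Rational(-7842, 23) ≈ -340.96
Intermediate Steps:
Function('x')(R) = Mul(Rational(5, 2), R) (Function('x')(R) = Mul(Rational(1, 4), Mul(5, Add(R, R))) = Mul(Rational(1, 4), Mul(5, Mul(2, R))) = Mul(Rational(1, 4), Mul(10, R)) = Mul(Rational(5, 2), R))
Function('d')(N, p) = Rational(-15, 2) (Function('d')(N, p) = Add(Add(0, Mul(Rational(5, 2), -1)), -5) = Add(Add(0, Rational(-5, 2)), -5) = Add(Rational(-5, 2), -5) = Rational(-15, 2))
T = Rational(-154, 115) (T = Mul(154, Pow(-115, -1)) = Mul(154, Rational(-1, 115)) = Rational(-154, 115) ≈ -1.3391)
Add(Mul(T, Function('d')(-14, 4)), -351) = Add(Mul(Rational(-154, 115), Rational(-15, 2)), -351) = Add(Rational(231, 23), -351) = Rational(-7842, 23)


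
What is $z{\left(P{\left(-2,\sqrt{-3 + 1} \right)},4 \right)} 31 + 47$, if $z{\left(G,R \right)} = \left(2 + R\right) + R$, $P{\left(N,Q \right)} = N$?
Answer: $357$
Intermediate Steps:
$z{\left(G,R \right)} = 2 + 2 R$
$z{\left(P{\left(-2,\sqrt{-3 + 1} \right)},4 \right)} 31 + 47 = \left(2 + 2 \cdot 4\right) 31 + 47 = \left(2 + 8\right) 31 + 47 = 10 \cdot 31 + 47 = 310 + 47 = 357$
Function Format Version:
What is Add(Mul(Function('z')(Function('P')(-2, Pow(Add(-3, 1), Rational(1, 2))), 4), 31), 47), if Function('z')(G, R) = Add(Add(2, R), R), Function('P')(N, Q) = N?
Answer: 357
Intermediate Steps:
Function('z')(G, R) = Add(2, Mul(2, R))
Add(Mul(Function('z')(Function('P')(-2, Pow(Add(-3, 1), Rational(1, 2))), 4), 31), 47) = Add(Mul(Add(2, Mul(2, 4)), 31), 47) = Add(Mul(Add(2, 8), 31), 47) = Add(Mul(10, 31), 47) = Add(310, 47) = 357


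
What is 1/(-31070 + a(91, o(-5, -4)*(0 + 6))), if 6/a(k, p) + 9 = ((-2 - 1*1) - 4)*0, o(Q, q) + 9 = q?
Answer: -3/93212 ≈ -3.2185e-5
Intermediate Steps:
o(Q, q) = -9 + q
a(k, p) = -2/3 (a(k, p) = 6/(-9 + ((-2 - 1*1) - 4)*0) = 6/(-9 + ((-2 - 1) - 4)*0) = 6/(-9 + (-3 - 4)*0) = 6/(-9 - 7*0) = 6/(-9 + 0) = 6/(-9) = 6*(-1/9) = -2/3)
1/(-31070 + a(91, o(-5, -4)*(0 + 6))) = 1/(-31070 - 2/3) = 1/(-93212/3) = -3/93212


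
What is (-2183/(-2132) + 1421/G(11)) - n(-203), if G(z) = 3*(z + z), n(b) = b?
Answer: 15869093/70356 ≈ 225.55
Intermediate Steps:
G(z) = 6*z (G(z) = 3*(2*z) = 6*z)
(-2183/(-2132) + 1421/G(11)) - n(-203) = (-2183/(-2132) + 1421/((6*11))) - 1*(-203) = (-2183*(-1/2132) + 1421/66) + 203 = (2183/2132 + 1421*(1/66)) + 203 = (2183/2132 + 1421/66) + 203 = 1586825/70356 + 203 = 15869093/70356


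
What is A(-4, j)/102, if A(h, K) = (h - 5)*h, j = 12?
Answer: 6/17 ≈ 0.35294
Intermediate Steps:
A(h, K) = h*(-5 + h) (A(h, K) = (-5 + h)*h = h*(-5 + h))
A(-4, j)/102 = -4*(-5 - 4)/102 = -4*(-9)*(1/102) = 36*(1/102) = 6/17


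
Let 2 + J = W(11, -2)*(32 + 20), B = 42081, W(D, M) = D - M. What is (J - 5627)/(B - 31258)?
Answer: -4953/10823 ≈ -0.45764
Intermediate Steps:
J = 674 (J = -2 + (11 - 1*(-2))*(32 + 20) = -2 + (11 + 2)*52 = -2 + 13*52 = -2 + 676 = 674)
(J - 5627)/(B - 31258) = (674 - 5627)/(42081 - 31258) = -4953/10823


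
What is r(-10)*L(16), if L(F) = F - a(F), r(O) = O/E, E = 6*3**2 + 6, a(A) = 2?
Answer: -7/3 ≈ -2.3333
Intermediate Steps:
E = 60 (E = 6*9 + 6 = 54 + 6 = 60)
r(O) = O/60
L(F) = -2 + F (L(F) = F - 1*2 = F - 2 = -2 + F)
r(-10)*L(16) = ((1/60)*(-10))*(-2 + 16) = -1/6*14 = -7/3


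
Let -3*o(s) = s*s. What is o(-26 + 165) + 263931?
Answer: 772472/3 ≈ 2.5749e+5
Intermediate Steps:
o(s) = -s**2/3 (o(s) = -s*s/3 = -s**2/3)
o(-26 + 165) + 263931 = -(-26 + 165)**2/3 + 263931 = -1/3*139**2 + 263931 = -1/3*19321 + 263931 = -19321/3 + 263931 = 772472/3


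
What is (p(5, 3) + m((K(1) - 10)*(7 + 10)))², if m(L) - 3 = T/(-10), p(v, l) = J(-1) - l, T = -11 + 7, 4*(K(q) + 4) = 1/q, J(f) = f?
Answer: 9/25 ≈ 0.36000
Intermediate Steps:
K(q) = -4 + 1/(4*q)
T = -4
p(v, l) = -1 - l
m(L) = 17/5 (m(L) = 3 - 4/(-10) = 3 - 4*(-⅒) = 3 + ⅖ = 17/5)
(p(5, 3) + m((K(1) - 10)*(7 + 10)))² = ((-1 - 1*3) + 17/5)² = ((-1 - 3) + 17/5)² = (-4 + 17/5)² = (-⅗)² = 9/25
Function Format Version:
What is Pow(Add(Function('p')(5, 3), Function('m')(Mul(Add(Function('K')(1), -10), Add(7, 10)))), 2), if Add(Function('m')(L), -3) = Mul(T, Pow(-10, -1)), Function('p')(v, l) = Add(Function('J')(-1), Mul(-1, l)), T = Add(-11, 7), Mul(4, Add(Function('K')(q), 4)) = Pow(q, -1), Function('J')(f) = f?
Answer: Rational(9, 25) ≈ 0.36000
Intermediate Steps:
Function('K')(q) = Add(-4, Mul(Rational(1, 4), Pow(q, -1)))
T = -4
Function('p')(v, l) = Add(-1, Mul(-1, l))
Function('m')(L) = Rational(17, 5) (Function('m')(L) = Add(3, Mul(-4, Pow(-10, -1))) = Add(3, Mul(-4, Rational(-1, 10))) = Add(3, Rational(2, 5)) = Rational(17, 5))
Pow(Add(Function('p')(5, 3), Function('m')(Mul(Add(Function('K')(1), -10), Add(7, 10)))), 2) = Pow(Add(Add(-1, Mul(-1, 3)), Rational(17, 5)), 2) = Pow(Add(Add(-1, -3), Rational(17, 5)), 2) = Pow(Add(-4, Rational(17, 5)), 2) = Pow(Rational(-3, 5), 2) = Rational(9, 25)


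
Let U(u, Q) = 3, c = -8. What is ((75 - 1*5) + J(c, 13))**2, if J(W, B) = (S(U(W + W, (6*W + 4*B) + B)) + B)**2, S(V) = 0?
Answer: 57121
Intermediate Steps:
J(W, B) = B**2 (J(W, B) = (0 + B)**2 = B**2)
((75 - 1*5) + J(c, 13))**2 = ((75 - 1*5) + 13**2)**2 = ((75 - 5) + 169)**2 = (70 + 169)**2 = 239**2 = 57121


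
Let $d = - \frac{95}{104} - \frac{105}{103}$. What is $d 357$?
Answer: $- \frac{7391685}{10712} \approx -690.04$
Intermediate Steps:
$d = - \frac{20705}{10712}$ ($d = \left(-95\right) \frac{1}{104} - \frac{105}{103} = - \frac{95}{104} - \frac{105}{103} = - \frac{20705}{10712} \approx -1.9329$)
$d 357 = \left(- \frac{20705}{10712}\right) 357 = - \frac{7391685}{10712}$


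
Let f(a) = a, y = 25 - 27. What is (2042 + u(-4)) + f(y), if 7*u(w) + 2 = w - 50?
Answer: 2032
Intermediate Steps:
y = -2
u(w) = -52/7 + w/7 (u(w) = -2/7 + (w - 50)/7 = -2/7 + (-50 + w)/7 = -2/7 + (-50/7 + w/7) = -52/7 + w/7)
(2042 + u(-4)) + f(y) = (2042 + (-52/7 + (⅐)*(-4))) - 2 = (2042 + (-52/7 - 4/7)) - 2 = (2042 - 8) - 2 = 2034 - 2 = 2032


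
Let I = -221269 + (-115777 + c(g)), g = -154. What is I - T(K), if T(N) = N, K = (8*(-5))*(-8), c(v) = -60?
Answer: -337426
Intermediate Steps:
K = 320 (K = -40*(-8) = 320)
I = -337106 (I = -221269 + (-115777 - 60) = -221269 - 115837 = -337106)
I - T(K) = -337106 - 1*320 = -337106 - 320 = -337426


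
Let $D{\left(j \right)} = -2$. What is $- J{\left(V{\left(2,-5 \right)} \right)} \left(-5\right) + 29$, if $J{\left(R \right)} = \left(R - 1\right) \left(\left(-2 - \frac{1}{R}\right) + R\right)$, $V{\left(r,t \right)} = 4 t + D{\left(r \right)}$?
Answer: $\frac{61243}{22} \approx 2783.8$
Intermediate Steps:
$V{\left(r,t \right)} = -2 + 4 t$ ($V{\left(r,t \right)} = 4 t - 2 = -2 + 4 t$)
$J{\left(R \right)} = \left(-1 + R\right) \left(-2 + R - \frac{1}{R}\right)$
$- J{\left(V{\left(2,-5 \right)} \right)} \left(-5\right) + 29 = - (1 + \frac{1}{-2 + 4 \left(-5\right)} + \left(-2 + 4 \left(-5\right)\right)^{2} - 3 \left(-2 + 4 \left(-5\right)\right)) \left(-5\right) + 29 = - (1 + \frac{1}{-2 - 20} + \left(-2 - 20\right)^{2} - 3 \left(-2 - 20\right)) \left(-5\right) + 29 = - (1 + \frac{1}{-22} + \left(-22\right)^{2} - -66) \left(-5\right) + 29 = - (1 - \frac{1}{22} + 484 + 66) \left(-5\right) + 29 = \left(-1\right) \frac{12121}{22} \left(-5\right) + 29 = \left(- \frac{12121}{22}\right) \left(-5\right) + 29 = \frac{60605}{22} + 29 = \frac{61243}{22}$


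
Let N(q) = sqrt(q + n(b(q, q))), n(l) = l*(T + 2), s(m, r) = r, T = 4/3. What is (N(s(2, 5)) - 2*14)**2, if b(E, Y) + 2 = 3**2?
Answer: (84 - sqrt(255))**2/9 ≈ 514.25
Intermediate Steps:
T = 4/3 (T = 4*(1/3) = 4/3 ≈ 1.3333)
b(E, Y) = 7 (b(E, Y) = -2 + 3**2 = -2 + 9 = 7)
n(l) = 10*l/3 (n(l) = l*(4/3 + 2) = l*(10/3) = 10*l/3)
N(q) = sqrt(70/3 + q) (N(q) = sqrt(q + (10/3)*7) = sqrt(q + 70/3) = sqrt(70/3 + q))
(N(s(2, 5)) - 2*14)**2 = (sqrt(210 + 9*5)/3 - 2*14)**2 = (sqrt(210 + 45)/3 - 28)**2 = (sqrt(255)/3 - 28)**2 = (-28 + sqrt(255)/3)**2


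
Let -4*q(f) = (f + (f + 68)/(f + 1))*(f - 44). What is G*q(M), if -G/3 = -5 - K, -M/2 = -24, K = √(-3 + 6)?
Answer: -37020/49 - 7404*√3/49 ≈ -1017.2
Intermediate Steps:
K = √3 ≈ 1.7320
M = 48 (M = -2*(-24) = 48)
G = 15 + 3*√3 (G = -3*(-5 - √3) = 15 + 3*√3 ≈ 20.196)
q(f) = -(-44 + f)*(f + (68 + f)/(1 + f))/4 (q(f) = -(f + (f + 68)/(f + 1))*(f - 44)/4 = -(f + (68 + f)/(1 + f))*(-44 + f)/4 = -(-44 + f)*(f + (68 + f)/(1 + f))/4)
G*q(M) = (15 + 3*√3)*((2992 - 1*48³ + 20*48 + 42*48²)/(4*(1 + 48))) = (15 + 3*√3)*((¼)*(2992 - 1*110592 + 960 + 42*2304)/49) = (15 + 3*√3)*((¼)*(1/49)*(2992 - 110592 + 960 + 96768)) = (15 + 3*√3)*((¼)*(1/49)*(-9872)) = (15 + 3*√3)*(-2468/49) = -37020/49 - 7404*√3/49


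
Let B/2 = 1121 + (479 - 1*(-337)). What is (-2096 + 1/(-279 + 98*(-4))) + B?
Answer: 1193037/671 ≈ 1778.0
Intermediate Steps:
B = 3874 (B = 2*(1121 + (479 - 1*(-337))) = 2*(1121 + (479 + 337)) = 2*(1121 + 816) = 2*1937 = 3874)
(-2096 + 1/(-279 + 98*(-4))) + B = (-2096 + 1/(-279 + 98*(-4))) + 3874 = (-2096 + 1/(-279 - 392)) + 3874 = (-2096 + 1/(-671)) + 3874 = (-2096 - 1/671) + 3874 = -1406417/671 + 3874 = 1193037/671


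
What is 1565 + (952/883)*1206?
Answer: 2530007/883 ≈ 2865.2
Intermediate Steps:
1565 + (952/883)*1206 = 1565 + 1148112/883 = 2530007/883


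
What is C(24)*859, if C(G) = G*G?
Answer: 494784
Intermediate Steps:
C(G) = G²
C(24)*859 = 24²*859 = 576*859 = 494784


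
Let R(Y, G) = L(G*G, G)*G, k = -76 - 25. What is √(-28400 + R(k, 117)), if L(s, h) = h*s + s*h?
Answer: √374749042 ≈ 19358.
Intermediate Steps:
L(s, h) = 2*h*s (L(s, h) = h*s + h*s = 2*h*s)
k = -101
R(Y, G) = 2*G⁴ (R(Y, G) = (2*G*(G*G))*G = (2*G*G²)*G = (2*G³)*G = 2*G⁴)
√(-28400 + R(k, 117)) = √(-28400 + 2*117⁴) = √(-28400 + 2*187388721) = √(-28400 + 374777442) = √374749042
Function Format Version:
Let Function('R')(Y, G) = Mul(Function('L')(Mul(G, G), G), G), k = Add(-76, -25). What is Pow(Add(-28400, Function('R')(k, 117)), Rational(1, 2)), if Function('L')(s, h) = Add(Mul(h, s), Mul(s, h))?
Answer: Pow(374749042, Rational(1, 2)) ≈ 19358.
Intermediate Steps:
Function('L')(s, h) = Mul(2, h, s) (Function('L')(s, h) = Add(Mul(h, s), Mul(h, s)) = Mul(2, h, s))
k = -101
Function('R')(Y, G) = Mul(2, Pow(G, 4)) (Function('R')(Y, G) = Mul(Mul(2, G, Mul(G, G)), G) = Mul(Mul(2, G, Pow(G, 2)), G) = Mul(Mul(2, Pow(G, 3)), G) = Mul(2, Pow(G, 4)))
Pow(Add(-28400, Function('R')(k, 117)), Rational(1, 2)) = Pow(Add(-28400, Mul(2, Pow(117, 4))), Rational(1, 2)) = Pow(Add(-28400, Mul(2, 187388721)), Rational(1, 2)) = Pow(Add(-28400, 374777442), Rational(1, 2)) = Pow(374749042, Rational(1, 2))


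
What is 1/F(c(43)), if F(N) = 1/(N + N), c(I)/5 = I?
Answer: 430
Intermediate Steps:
c(I) = 5*I
F(N) = 1/(2*N)
1/F(c(43)) = 1/(1/(2*((5*43)))) = 1/((½)/215) = 1/((½)*(1/215)) = 1/(1/430) = 430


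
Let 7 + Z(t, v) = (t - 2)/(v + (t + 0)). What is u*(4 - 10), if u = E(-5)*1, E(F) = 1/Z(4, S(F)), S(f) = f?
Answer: ⅔ ≈ 0.66667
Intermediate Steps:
Z(t, v) = -7 + (-2 + t)/(t + v) (Z(t, v) = -7 + (t - 2)/(v + (t + 0)) = -7 + (-2 + t)/(v + t) = -7 + (-2 + t)/(t + v))
E(F) = (4 + F)/(-26 - 7*F) (E(F) = 1/((-2 - 7*F - 6*4)/(4 + F)) = 1/((-2 - 7*F - 24)/(4 + F)) = 1/((-26 - 7*F)/(4 + F)) = (4 + F)/(-26 - 7*F))
u = -⅑ (u = ((-4 - 1*(-5))/(26 + 7*(-5)))*1 = ((-4 + 5)/(26 - 35))*1 = (1/(-9))*1 = -⅑*1*1 = -⅑*1 = -⅑ ≈ -0.11111)
u*(4 - 10) = -(4 - 10)/9 = -⅑*(-6) = ⅔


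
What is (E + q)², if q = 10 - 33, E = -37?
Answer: 3600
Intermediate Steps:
q = -23
(E + q)² = (-37 - 23)² = (-60)² = 3600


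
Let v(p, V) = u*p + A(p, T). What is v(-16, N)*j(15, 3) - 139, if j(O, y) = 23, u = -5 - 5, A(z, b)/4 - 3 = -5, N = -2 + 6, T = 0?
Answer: 3357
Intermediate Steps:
N = 4
A(z, b) = -8 (A(z, b) = 12 + 4*(-5) = 12 - 20 = -8)
u = -10
v(p, V) = -8 - 10*p (v(p, V) = -10*p - 8 = -8 - 10*p)
v(-16, N)*j(15, 3) - 139 = (-8 - 10*(-16))*23 - 139 = (-8 + 160)*23 - 139 = 152*23 - 139 = 3496 - 139 = 3357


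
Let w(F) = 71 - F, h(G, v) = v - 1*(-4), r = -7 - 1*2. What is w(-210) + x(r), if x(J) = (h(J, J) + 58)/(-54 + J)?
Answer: 17650/63 ≈ 280.16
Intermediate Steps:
r = -9 (r = -7 - 2 = -9)
h(G, v) = 4 + v (h(G, v) = v + 4 = 4 + v)
x(J) = (62 + J)/(-54 + J) (x(J) = ((4 + J) + 58)/(-54 + J) = (62 + J)/(-54 + J))
w(-210) + x(r) = (71 - 1*(-210)) + (62 - 9)/(-54 - 9) = (71 + 210) + 53/(-63) = 281 - 1/63*53 = 281 - 53/63 = 17650/63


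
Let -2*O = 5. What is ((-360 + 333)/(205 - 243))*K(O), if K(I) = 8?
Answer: 108/19 ≈ 5.6842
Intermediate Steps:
O = -5/2 (O = -1/2*5 = -5/2 ≈ -2.5000)
((-360 + 333)/(205 - 243))*K(O) = ((-360 + 333)/(205 - 243))*8 = -27/(-38)*8 = -27*(-1/38)*8 = (27/38)*8 = 108/19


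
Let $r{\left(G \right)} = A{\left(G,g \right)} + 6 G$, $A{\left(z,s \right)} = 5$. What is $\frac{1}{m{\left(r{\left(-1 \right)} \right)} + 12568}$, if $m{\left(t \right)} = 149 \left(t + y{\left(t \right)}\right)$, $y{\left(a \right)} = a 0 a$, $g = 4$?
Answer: $\frac{1}{12419} \approx 8.0522 \cdot 10^{-5}$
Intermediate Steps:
$y{\left(a \right)} = 0$ ($y{\left(a \right)} = 0 a = 0$)
$r{\left(G \right)} = 5 + 6 G$
$m{\left(t \right)} = 149 t$ ($m{\left(t \right)} = 149 \left(t + 0\right) = 149 t$)
$\frac{1}{m{\left(r{\left(-1 \right)} \right)} + 12568} = \frac{1}{149 \left(5 + 6 \left(-1\right)\right) + 12568} = \frac{1}{149 \left(5 - 6\right) + 12568} = \frac{1}{149 \left(-1\right) + 12568} = \frac{1}{-149 + 12568} = \frac{1}{12419}$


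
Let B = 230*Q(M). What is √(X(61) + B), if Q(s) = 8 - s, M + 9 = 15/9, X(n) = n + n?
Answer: √32838/3 ≈ 60.404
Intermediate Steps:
X(n) = 2*n
M = -22/3 (M = -9 + 15/9 = -9 + 15*(⅑) = -9 + 5/3 = -22/3 ≈ -7.3333)
B = 10580/3 (B = 230*(8 - 1*(-22/3)) = 230*(8 + 22/3) = 230*(46/3) = 10580/3 ≈ 3526.7)
√(X(61) + B) = √(2*61 + 10580/3) = √(122 + 10580/3) = √(10946/3) = √32838/3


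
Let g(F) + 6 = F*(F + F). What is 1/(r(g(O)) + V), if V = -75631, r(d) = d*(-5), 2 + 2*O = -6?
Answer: -1/75761 ≈ -1.3199e-5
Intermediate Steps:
O = -4 (O = -1 + (1/2)*(-6) = -1 - 3 = -4)
g(F) = -6 + 2*F**2 (g(F) = -6 + F*(F + F) = -6 + F*(2*F) = -6 + 2*F**2)
r(d) = -5*d
1/(r(g(O)) + V) = 1/(-5*(-6 + 2*(-4)**2) - 75631) = 1/(-5*(-6 + 2*16) - 75631) = 1/(-5*(-6 + 32) - 75631) = 1/(-5*26 - 75631) = 1/(-130 - 75631) = 1/(-75761) = -1/75761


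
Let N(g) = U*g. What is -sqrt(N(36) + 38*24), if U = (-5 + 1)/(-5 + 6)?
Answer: -16*sqrt(3) ≈ -27.713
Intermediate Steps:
U = -4 (U = -4/1 = -4*1 = -4)
N(g) = -4*g
-sqrt(N(36) + 38*24) = -sqrt(-4*36 + 38*24) = -sqrt(-144 + 912) = -sqrt(768) = -16*sqrt(3)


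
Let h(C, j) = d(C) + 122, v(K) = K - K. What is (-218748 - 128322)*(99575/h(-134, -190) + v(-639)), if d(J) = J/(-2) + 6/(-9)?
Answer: -20735697150/113 ≈ -1.8350e+8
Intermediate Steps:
v(K) = 0
d(J) = -⅔ - J/2 (d(J) = J*(-½) + 6*(-⅑) = -J/2 - ⅔ = -⅔ - J/2)
h(C, j) = 364/3 - C/2 (h(C, j) = (-⅔ - C/2) + 122 = 364/3 - C/2)
(-218748 - 128322)*(99575/h(-134, -190) + v(-639)) = (-218748 - 128322)*(99575/(364/3 - ½*(-134)) + 0) = -347070*(99575/(364/3 + 67) + 0) = -347070*(99575/(565/3) + 0) = -347070*(99575*(3/565) + 0) = -347070*(59745/113 + 0) = -347070*59745/113 = -20735697150/113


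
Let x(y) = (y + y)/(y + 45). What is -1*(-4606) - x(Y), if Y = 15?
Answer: 9211/2 ≈ 4605.5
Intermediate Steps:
x(y) = 2*y/(45 + y) (x(y) = (2*y)/(45 + y) = 2*y/(45 + y))
-1*(-4606) - x(Y) = -1*(-4606) - 2*15/(45 + 15) = 4606 - 2*15/60 = 4606 - 1*½ = 4606 - ½ = 9211/2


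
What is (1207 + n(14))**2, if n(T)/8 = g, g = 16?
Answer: 1782225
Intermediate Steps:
n(T) = 128 (n(T) = 8*16 = 128)
(1207 + n(14))**2 = (1207 + 128)**2 = 1335**2 = 1782225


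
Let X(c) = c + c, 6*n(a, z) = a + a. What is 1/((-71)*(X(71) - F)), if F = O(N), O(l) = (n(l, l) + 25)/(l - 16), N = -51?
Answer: -67/676062 ≈ -9.9103e-5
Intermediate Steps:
n(a, z) = a/3 (n(a, z) = (a + a)/6 = (2*a)/6 = a/3)
O(l) = (25 + l/3)/(-16 + l) (O(l) = (l/3 + 25)/(l - 16) = (25 + l/3)/(-16 + l))
X(c) = 2*c
F = -8/67 (F = (75 - 51)/(3*(-16 - 51)) = (⅓)*24/(-67) = (⅓)*(-1/67)*24 = -8/67 ≈ -0.11940)
1/((-71)*(X(71) - F)) = 1/((-71)*(2*71 - 1*(-8/67))) = -1/(71*(142 + 8/67)) = -1/(71*9522/67) = -1/71*67/9522 = -67/676062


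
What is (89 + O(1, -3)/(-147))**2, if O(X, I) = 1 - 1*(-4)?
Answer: 171034084/21609 ≈ 7914.9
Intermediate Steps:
O(X, I) = 5 (O(X, I) = 1 + 4 = 5)
(89 + O(1, -3)/(-147))**2 = (89 + 5/(-147))**2 = (89 + 5*(-1/147))**2 = (89 - 5/147)**2 = (13078/147)**2 = 171034084/21609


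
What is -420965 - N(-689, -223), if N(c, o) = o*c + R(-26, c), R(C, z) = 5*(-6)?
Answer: -574582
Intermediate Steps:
R(C, z) = -30
N(c, o) = -30 + c*o (N(c, o) = o*c - 30 = c*o - 30 = -30 + c*o)
-420965 - N(-689, -223) = -420965 - (-30 - 689*(-223)) = -420965 - (-30 + 153647) = -420965 - 1*153617 = -420965 - 153617 = -574582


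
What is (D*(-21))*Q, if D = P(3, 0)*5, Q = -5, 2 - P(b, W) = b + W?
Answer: -525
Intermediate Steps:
P(b, W) = 2 - W - b (P(b, W) = 2 - (b + W) = 2 - (W + b) = 2 + (-W - b) = 2 - W - b)
D = -5 (D = (2 - 1*0 - 1*3)*5 = (2 + 0 - 3)*5 = -1*5 = -5)
(D*(-21))*Q = -5*(-21)*(-5) = 105*(-5) = -525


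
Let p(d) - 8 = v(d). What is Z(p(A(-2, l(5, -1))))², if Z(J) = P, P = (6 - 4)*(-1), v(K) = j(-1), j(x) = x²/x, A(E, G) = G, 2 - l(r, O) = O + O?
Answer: 4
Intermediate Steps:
l(r, O) = 2 - 2*O (l(r, O) = 2 - (O + O) = 2 - 2*O)
j(x) = x
v(K) = -1
p(d) = 7 (p(d) = 8 - 1 = 7)
P = -2 (P = 2*(-1) = -2)
Z(J) = -2
Z(p(A(-2, l(5, -1))))² = (-2)² = 4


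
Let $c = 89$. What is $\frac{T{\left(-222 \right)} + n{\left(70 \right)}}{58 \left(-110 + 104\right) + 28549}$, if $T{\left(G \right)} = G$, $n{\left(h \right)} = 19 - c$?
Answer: $- \frac{292}{28201} \approx -0.010354$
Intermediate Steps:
$n{\left(h \right)} = -70$ ($n{\left(h \right)} = 19 - 89 = -70$)
$\frac{T{\left(-222 \right)} + n{\left(70 \right)}}{58 \left(-110 + 104\right) + 28549} = \frac{-222 - 70}{58 \left(-110 + 104\right) + 28549} = - \frac{292}{58 \left(-6\right) + 28549} = - \frac{292}{-348 + 28549} = - \frac{292}{28201}$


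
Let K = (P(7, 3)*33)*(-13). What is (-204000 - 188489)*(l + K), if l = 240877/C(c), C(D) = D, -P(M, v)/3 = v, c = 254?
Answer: -479453180219/254 ≈ -1.8876e+9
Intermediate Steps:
P(M, v) = -3*v
K = 3861 (K = (-3*3*33)*(-13) = -9*33*(-13) = -297*(-13) = 3861)
l = 240877/254 ≈ 948.33
(-204000 - 188489)*(l + K) = (-204000 - 188489)*(240877/254 + 3861) = -392489*1221571/254 = -479453180219/254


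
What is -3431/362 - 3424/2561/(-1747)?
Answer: -15349284389/1619612254 ≈ -9.4771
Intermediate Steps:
-3431/362 - 3424/2561/(-1747) = -3431*1/362 - 3424*1/2561*(-1/1747) = -3431/362 - 3424/2561*(-1/1747) = -3431/362 + 3424/4474067 = -15349284389/1619612254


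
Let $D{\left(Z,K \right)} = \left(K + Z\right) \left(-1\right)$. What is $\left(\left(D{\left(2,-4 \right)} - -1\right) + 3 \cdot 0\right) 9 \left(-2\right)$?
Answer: $-54$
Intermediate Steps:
$D{\left(Z,K \right)} = - K - Z$
$\left(\left(D{\left(2,-4 \right)} - -1\right) + 3 \cdot 0\right) 9 \left(-2\right) = \left(\left(\left(\left(-1\right) \left(-4\right) - 2\right) - -1\right) + 3 \cdot 0\right) 9 \left(-2\right) = \left(\left(\left(4 - 2\right) + 1\right) + 0\right) 9 \left(-2\right) = \left(\left(2 + 1\right) + 0\right) 9 \left(-2\right) = \left(3 + 0\right) 9 \left(-2\right) = 3 \cdot 9 \left(-2\right) = 27 \left(-2\right) = -54$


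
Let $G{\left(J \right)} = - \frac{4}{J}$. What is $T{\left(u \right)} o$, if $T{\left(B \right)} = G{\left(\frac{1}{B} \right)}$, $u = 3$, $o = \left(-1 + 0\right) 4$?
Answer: $48$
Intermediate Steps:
$o = -4$ ($o = \left(-1\right) 4 = -4$)
$T{\left(B \right)} = - 4 B$ ($T{\left(B \right)} = - \frac{4}{\frac{1}{B}} = - 4 B$)
$T{\left(u \right)} o = \left(-4\right) 3 \left(-4\right) = \left(-12\right) \left(-4\right) = 48$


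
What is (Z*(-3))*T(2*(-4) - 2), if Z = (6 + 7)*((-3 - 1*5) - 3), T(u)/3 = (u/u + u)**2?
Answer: 104247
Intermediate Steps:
T(u) = 3*(1 + u)**2 (T(u) = 3*(u/u + u)**2 = 3*(1 + u)**2)
Z = -143 (Z = 13*((-3 - 5) - 3) = 13*(-8 - 3) = 13*(-11) = -143)
(Z*(-3))*T(2*(-4) - 2) = (-143*(-3))*(3*(1 + (2*(-4) - 2))**2) = 429*(3*(1 + (-8 - 2))**2) = 429*(3*(1 - 10)**2) = 429*(3*(-9)**2) = 429*(3*81) = 429*243 = 104247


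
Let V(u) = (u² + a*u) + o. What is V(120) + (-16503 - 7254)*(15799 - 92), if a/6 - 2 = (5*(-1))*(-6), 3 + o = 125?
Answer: -373113637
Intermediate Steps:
o = 122 (o = -3 + 125 = 122)
a = 192 (a = 12 + 6*((5*(-1))*(-6)) = 12 + 6*(-5*(-6)) = 12 + 6*30 = 12 + 180 = 192)
V(u) = 122 + u² + 192*u (V(u) = (u² + 192*u) + 122 = 122 + u² + 192*u)
V(120) + (-16503 - 7254)*(15799 - 92) = (122 + 120² + 192*120) + (-16503 - 7254)*(15799 - 92) = (122 + 14400 + 23040) - 23757*15707 = 37562 - 373151199 = -373113637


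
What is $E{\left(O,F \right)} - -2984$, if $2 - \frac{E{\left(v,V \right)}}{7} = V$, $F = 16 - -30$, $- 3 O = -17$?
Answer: $2676$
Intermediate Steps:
$O = \frac{17}{3}$ ($O = \left(- \frac{1}{3}\right) \left(-17\right) = \frac{17}{3} \approx 5.6667$)
$F = 46$ ($F = 16 + 30 = 46$)
$E{\left(v,V \right)} = 14 - 7 V$
$E{\left(O,F \right)} - -2984 = \left(14 - 322\right) - -2984 = \left(14 - 322\right) + 2984 = -308 + 2984 = 2676$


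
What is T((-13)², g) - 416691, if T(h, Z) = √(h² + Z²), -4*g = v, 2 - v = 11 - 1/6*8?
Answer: -416691 + √4113313/12 ≈ -4.1652e+5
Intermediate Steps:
v = -23/3 (v = 2 - (11 - 1/6*8) = 2 - (11 - 1*⅙*8) = 2 - (11 - ⅙*8) = 2 - (11 - 4/3) = 2 - 1*29/3 = 2 - 29/3 = -23/3 ≈ -7.6667)
g = 23/12 (g = -¼*(-23/3) = 23/12 ≈ 1.9167)
T(h, Z) = √(Z² + h²)
T((-13)², g) - 416691 = √((23/12)² + ((-13)²)²) - 416691 = √(529/144 + 169²) - 416691 = √(529/144 + 28561) - 416691 = √(4113313/144) - 416691 = √4113313/12 - 416691 = -416691 + √4113313/12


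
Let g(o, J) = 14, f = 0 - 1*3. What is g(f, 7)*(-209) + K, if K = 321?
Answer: -2605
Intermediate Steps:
f = -3 (f = 0 - 3 = -3)
g(f, 7)*(-209) + K = 14*(-209) + 321 = -2926 + 321 = -2605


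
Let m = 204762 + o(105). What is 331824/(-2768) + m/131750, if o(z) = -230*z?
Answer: -1350558687/11396375 ≈ -118.51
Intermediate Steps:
o(z) = -230*z
m = 180612 (m = 204762 - 230*105 = 204762 - 24150 = 180612)
331824/(-2768) + m/131750 = 331824/(-2768) + 180612/131750 = 331824*(-1/2768) + 180612*(1/131750) = -20739/173 + 90306/65875 = -1350558687/11396375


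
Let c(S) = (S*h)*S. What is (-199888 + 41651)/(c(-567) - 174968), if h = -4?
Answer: 158237/1460924 ≈ 0.10831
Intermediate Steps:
c(S) = -4*S**2 (c(S) = (S*(-4))*S = (-4*S)*S = -4*S**2)
(-199888 + 41651)/(c(-567) - 174968) = (-199888 + 41651)/(-4*(-567)**2 - 174968) = -158237/(-4*321489 - 174968) = -158237/(-1285956 - 174968) = -158237/(-1460924) = -158237*(-1/1460924) = 158237/1460924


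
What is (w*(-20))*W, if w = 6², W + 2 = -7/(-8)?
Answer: 810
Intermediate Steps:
W = -9/8 (W = -2 - 7/(-8) = -2 - 7*(-⅛) = -2 + 7/8 = -9/8 ≈ -1.1250)
w = 36
(w*(-20))*W = (36*(-20))*(-9/8) = -720*(-9/8) = 810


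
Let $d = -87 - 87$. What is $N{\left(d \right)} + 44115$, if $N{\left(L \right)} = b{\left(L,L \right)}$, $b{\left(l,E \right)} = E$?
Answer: $43941$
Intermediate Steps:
$d = -174$ ($d = -87 - 87 = -174$)
$N{\left(L \right)} = L$
$N{\left(d \right)} + 44115 = -174 + 44115 = 43941$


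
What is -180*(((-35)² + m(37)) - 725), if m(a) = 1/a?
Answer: -3330180/37 ≈ -90005.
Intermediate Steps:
-180*(((-35)² + m(37)) - 725) = -180*(((-35)² + 1/37) - 725) = -180*((1225 + 1/37) - 725) = -180*(45326/37 - 725) = -180*18501/37 = -3330180/37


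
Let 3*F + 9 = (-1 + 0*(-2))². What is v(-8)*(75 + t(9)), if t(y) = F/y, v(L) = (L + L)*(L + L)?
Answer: 516352/27 ≈ 19124.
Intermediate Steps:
v(L) = 4*L² (v(L) = (2*L)*(2*L) = 4*L²)
F = -8/3 (F = -3 + (-1 + 0*(-2))²/3 = -3 + (-1 + 0)²/3 = -3 + (⅓)*(-1)² = -3 + (⅓)*1 = -3 + ⅓ = -8/3 ≈ -2.6667)
t(y) = -8/(3*y)
v(-8)*(75 + t(9)) = (4*(-8)²)*(75 - 8/3/9) = (4*64)*(75 - 8/3*⅑) = 256*(75 - 8/27) = 256*(2017/27) = 516352/27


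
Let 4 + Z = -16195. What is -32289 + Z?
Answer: -48488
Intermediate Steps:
Z = -16199 (Z = -4 - 16195 = -16199)
-32289 + Z = -32289 - 16199 = -48488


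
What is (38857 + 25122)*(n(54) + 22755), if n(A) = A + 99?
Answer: 1465630932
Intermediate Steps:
n(A) = 99 + A
(38857 + 25122)*(n(54) + 22755) = (38857 + 25122)*((99 + 54) + 22755) = 63979*(153 + 22755) = 63979*22908 = 1465630932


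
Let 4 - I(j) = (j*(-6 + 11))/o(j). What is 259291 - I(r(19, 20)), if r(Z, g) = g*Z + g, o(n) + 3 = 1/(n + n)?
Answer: 620429513/2399 ≈ 2.5862e+5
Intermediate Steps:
o(n) = -3 + 1/(2*n) (o(n) = -3 + 1/(n + n) = -3 + 1/(2*n))
r(Z, g) = g + Z*g (r(Z, g) = Z*g + g = g + Z*g)
I(j) = 4 - 5*j/(-3 + 1/(2*j)) (I(j) = 4 - j*(-6 + 11)/(-3 + 1/(2*j)) = 4 - j*5/(-3 + 1/(2*j)) = 4 - 5*j/(-3 + 1/(2*j)))
259291 - I(r(19, 20)) = 259291 - 2*(-2 + 5*(20*(1 + 19))² + 12*(20*(1 + 19)))/(-1 + 6*(20*(1 + 19))) = 259291 - 2*(-2 + 5*(20*20)² + 12*(20*20))/(-1 + 6*(20*20)) = 259291 - 2*(-2 + 5*400² + 12*400)/(-1 + 6*400) = 259291 - 2*(-2 + 5*160000 + 4800)/(-1 + 2400) = 259291 - 2*(-2 + 800000 + 4800)/2399 = 259291 - 2*804798/2399 = 259291 - 1*1609596/2399 = 259291 - 1609596/2399 = 620429513/2399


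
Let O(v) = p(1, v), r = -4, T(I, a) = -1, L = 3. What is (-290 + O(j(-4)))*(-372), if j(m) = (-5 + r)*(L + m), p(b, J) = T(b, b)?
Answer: 108252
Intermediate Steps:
p(b, J) = -1
j(m) = -27 - 9*m (j(m) = (-5 - 4)*(3 + m) = -9*(3 + m) = -27 - 9*m)
O(v) = -1
(-290 + O(j(-4)))*(-372) = (-290 - 1)*(-372) = -291*(-372) = 108252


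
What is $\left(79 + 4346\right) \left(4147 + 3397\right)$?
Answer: $33382200$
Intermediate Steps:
$\left(79 + 4346\right) \left(4147 + 3397\right) = 4425 \cdot 7544 = 33382200$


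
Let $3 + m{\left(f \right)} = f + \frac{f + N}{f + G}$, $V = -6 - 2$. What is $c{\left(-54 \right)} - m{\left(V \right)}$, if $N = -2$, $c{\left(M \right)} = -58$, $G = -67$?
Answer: $- \frac{707}{15} \approx -47.133$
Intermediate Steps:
$V = -8$
$m{\left(f \right)} = -3 + f + \frac{-2 + f}{-67 + f}$ ($m{\left(f \right)} = -3 + \left(f + \frac{f - 2}{f - 67}\right) = -3 + \left(f + \frac{-2 + f}{-67 + f}\right) = -3 + f + \frac{-2 + f}{-67 + f}$)
$c{\left(-54 \right)} - m{\left(V \right)} = -58 - \frac{199 + \left(-8\right)^{2} - -552}{-67 - 8} = -58 - \frac{199 + 64 + 552}{-75} = -58 - \left(- \frac{1}{75}\right) 815 = -58 - - \frac{163}{15} = -58 + \frac{163}{15} = - \frac{707}{15}$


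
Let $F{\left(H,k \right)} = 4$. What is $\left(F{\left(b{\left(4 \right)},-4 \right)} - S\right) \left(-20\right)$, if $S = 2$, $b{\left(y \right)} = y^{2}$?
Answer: $-40$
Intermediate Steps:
$\left(F{\left(b{\left(4 \right)},-4 \right)} - S\right) \left(-20\right) = \left(4 - 2\right) \left(-20\right) = 2 \left(-20\right) = -40$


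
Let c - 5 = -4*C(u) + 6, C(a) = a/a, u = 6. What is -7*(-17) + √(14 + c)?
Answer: 119 + √21 ≈ 123.58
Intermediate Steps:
C(a) = 1
c = 7 (c = 5 + (-4*1 + 6) = 5 + (-4 + 6) = 5 + 2 = 7)
-7*(-17) + √(14 + c) = -7*(-17) + √(14 + 7) = 119 + √21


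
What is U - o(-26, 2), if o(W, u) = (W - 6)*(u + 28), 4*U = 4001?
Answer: 7841/4 ≈ 1960.3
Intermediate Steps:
U = 4001/4 (U = (¼)*4001 = 4001/4 ≈ 1000.3)
o(W, u) = (-6 + W)*(28 + u)
U - o(-26, 2) = 4001/4 - (-168 - 6*2 + 28*(-26) - 26*2) = 4001/4 - (-168 - 12 - 728 - 52) = 4001/4 - 1*(-960) = 4001/4 + 960 = 7841/4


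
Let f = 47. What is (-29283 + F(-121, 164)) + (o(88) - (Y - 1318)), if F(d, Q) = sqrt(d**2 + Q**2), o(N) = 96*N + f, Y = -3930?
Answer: -15540 + sqrt(41537) ≈ -15336.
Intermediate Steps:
o(N) = 47 + 96*N (o(N) = 96*N + 47 = 47 + 96*N)
F(d, Q) = sqrt(Q**2 + d**2)
(-29283 + F(-121, 164)) + (o(88) - (Y - 1318)) = (-29283 + sqrt(164**2 + (-121)**2)) + ((47 + 96*88) - (-3930 - 1318)) = (-29283 + sqrt(26896 + 14641)) + ((47 + 8448) - 1*(-5248)) = (-29283 + sqrt(41537)) + (8495 + 5248) = (-29283 + sqrt(41537)) + 13743 = -15540 + sqrt(41537)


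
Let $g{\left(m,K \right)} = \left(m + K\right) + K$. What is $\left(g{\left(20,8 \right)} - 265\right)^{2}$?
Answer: $52441$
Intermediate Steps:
$g{\left(m,K \right)} = m + 2 K$ ($g{\left(m,K \right)} = \left(K + m\right) + K = m + 2 K$)
$\left(g{\left(20,8 \right)} - 265\right)^{2} = \left(\left(20 + 2 \cdot 8\right) - 265\right)^{2} = \left(\left(20 + 16\right) - 265\right)^{2} = \left(36 - 265\right)^{2} = \left(-229\right)^{2} = 52441$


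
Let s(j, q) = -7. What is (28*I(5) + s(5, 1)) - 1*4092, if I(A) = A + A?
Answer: -3819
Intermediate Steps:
I(A) = 2*A
(28*I(5) + s(5, 1)) - 1*4092 = (28*(2*5) - 7) - 1*4092 = (28*10 - 7) - 4092 = (280 - 7) - 4092 = 273 - 4092 = -3819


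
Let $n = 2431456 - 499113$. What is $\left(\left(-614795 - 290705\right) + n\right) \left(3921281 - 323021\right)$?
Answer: $3694848093180$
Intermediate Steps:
$n = 1932343$
$\left(\left(-614795 - 290705\right) + n\right) \left(3921281 - 323021\right) = \left(\left(-614795 - 290705\right) + 1932343\right) \left(3921281 - 323021\right) = \left(-905500 + 1932343\right) 3598260 = 1026843 \cdot 3598260 = 3694848093180$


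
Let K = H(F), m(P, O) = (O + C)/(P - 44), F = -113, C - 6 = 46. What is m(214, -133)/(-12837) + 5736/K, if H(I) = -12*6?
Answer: -173855689/2182290 ≈ -79.667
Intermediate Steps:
C = 52 (C = 6 + 46 = 52)
m(P, O) = (52 + O)/(-44 + P) (m(P, O) = (O + 52)/(P - 44) = (52 + O)/(-44 + P))
H(I) = -72
K = -72
m(214, -133)/(-12837) + 5736/K = ((52 - 133)/(-44 + 214))/(-12837) + 5736/(-72) = (-81/170)*(-1/12837) + 5736*(-1/72) = ((1/170)*(-81))*(-1/12837) - 239/3 = -81/170*(-1/12837) - 239/3 = 27/727430 - 239/3 = -173855689/2182290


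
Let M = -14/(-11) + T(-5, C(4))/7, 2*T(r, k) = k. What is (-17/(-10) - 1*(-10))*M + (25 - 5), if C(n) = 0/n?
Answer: 1919/55 ≈ 34.891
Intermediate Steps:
C(n) = 0
T(r, k) = k/2
M = 14/11 (M = -14/(-11) + ((½)*0)/7 = -14*(-1/11) + 0*(⅐) = 14/11 + 0 = 14/11 ≈ 1.2727)
(-17/(-10) - 1*(-10))*M + (25 - 5) = (-17/(-10) - 1*(-10))*(14/11) + (25 - 5) = (-17*(-⅒) + 10)*(14/11) + 20 = (17/10 + 10)*(14/11) + 20 = (117/10)*(14/11) + 20 = 819/55 + 20 = 1919/55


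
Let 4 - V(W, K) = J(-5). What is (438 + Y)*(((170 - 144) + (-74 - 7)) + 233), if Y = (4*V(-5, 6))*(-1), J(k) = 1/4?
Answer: 75294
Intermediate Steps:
J(k) = 1/4
V(W, K) = 15/4 (V(W, K) = 4 - 1*1/4 = 4 - 1/4 = 15/4)
Y = -15 (Y = (4*(15/4))*(-1) = 15*(-1) = -15)
(438 + Y)*(((170 - 144) + (-74 - 7)) + 233) = (438 - 15)*(((170 - 144) + (-74 - 7)) + 233) = 423*((26 - 81) + 233) = 423*(-55 + 233) = 423*178 = 75294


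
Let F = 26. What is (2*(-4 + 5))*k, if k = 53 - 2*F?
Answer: 2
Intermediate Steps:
k = 1 (k = 53 - 2*26 = 53 - 52 = 1)
(2*(-4 + 5))*k = (2*(-4 + 5))*1 = (2*1)*1 = 2*1 = 2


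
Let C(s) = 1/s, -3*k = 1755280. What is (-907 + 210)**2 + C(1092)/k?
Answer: 310394019033279/638921920 ≈ 4.8581e+5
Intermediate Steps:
k = -1755280/3 (k = -1/3*1755280 = -1755280/3 ≈ -5.8509e+5)
(-907 + 210)**2 + C(1092)/k = (-907 + 210)**2 + 1/(1092*(-1755280/3)) = (-697)**2 + (1/1092)*(-3/1755280) = 485809 - 1/638921920 = 310394019033279/638921920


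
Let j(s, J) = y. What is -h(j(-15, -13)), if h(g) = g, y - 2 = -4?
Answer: 2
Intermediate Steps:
y = -2 (y = 2 - 4 = -2)
j(s, J) = -2
-h(j(-15, -13)) = -1*(-2) = 2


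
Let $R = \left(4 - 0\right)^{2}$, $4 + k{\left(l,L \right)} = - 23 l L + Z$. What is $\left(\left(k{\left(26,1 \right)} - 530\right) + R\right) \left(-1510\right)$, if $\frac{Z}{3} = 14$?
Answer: $1621740$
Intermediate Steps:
$Z = 42$ ($Z = 3 \cdot 14 = 42$)
$k{\left(l,L \right)} = 38 - 23 L l$ ($k{\left(l,L \right)} = -4 + \left(- 23 l L + 42\right) = -4 - \left(-42 + 23 L l\right) = 38 - 23 L l$)
$R = 16$ ($R = \left(4 + 0\right)^{2} = 4^{2} = 16$)
$\left(\left(k{\left(26,1 \right)} - 530\right) + R\right) \left(-1510\right) = \left(\left(\left(38 - 23 \cdot 26\right) - 530\right) + 16\right) \left(-1510\right) = \left(\left(\left(38 - 598\right) - 530\right) + 16\right) \left(-1510\right) = \left(\left(-560 - 530\right) + 16\right) \left(-1510\right) = \left(-1090 + 16\right) \left(-1510\right) = \left(-1074\right) \left(-1510\right) = 1621740$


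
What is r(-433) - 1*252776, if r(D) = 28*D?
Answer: -264900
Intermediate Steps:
r(-433) - 1*252776 = 28*(-433) - 1*252776 = -12124 - 252776 = -264900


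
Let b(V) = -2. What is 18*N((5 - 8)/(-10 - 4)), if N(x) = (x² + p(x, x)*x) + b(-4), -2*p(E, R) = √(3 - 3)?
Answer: -3447/98 ≈ -35.173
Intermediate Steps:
p(E, R) = 0 (p(E, R) = -√(3 - 3)/2 = -√0/2 = -½*0 = 0)
N(x) = -2 + x² (N(x) = (x² + 0*x) - 2 = (x² + 0) - 2 = x² - 2 = -2 + x²)
18*N((5 - 8)/(-10 - 4)) = 18*(-2 + ((5 - 8)/(-10 - 4))²) = 18*(-2 + (-3/(-14))²) = 18*(-2 + (-3*(-1/14))²) = 18*(-2 + (3/14)²) = 18*(-2 + 9/196) = 18*(-383/196) = -3447/98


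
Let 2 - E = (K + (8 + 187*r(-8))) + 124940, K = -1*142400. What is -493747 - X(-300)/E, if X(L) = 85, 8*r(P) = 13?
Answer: -67742582827/137201 ≈ -4.9375e+5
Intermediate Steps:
K = -142400
r(P) = 13/8 (r(P) = (⅛)*13 = 13/8)
E = 137201/8 (E = 2 - ((-142400 + (8 + 187*(13/8))) + 124940) = 2 - ((-142400 + (8 + 2431/8)) + 124940) = 2 - ((-142400 + 2495/8) + 124940) = 2 - (-1136705/8 + 124940) = 2 - 1*(-137185/8) = 2 + 137185/8 = 137201/8 ≈ 17150.)
-493747 - X(-300)/E = -493747 - 85/137201/8 = -493747 - 85*8/137201 = -493747 - 1*680/137201 = -493747 - 680/137201 = -67742582827/137201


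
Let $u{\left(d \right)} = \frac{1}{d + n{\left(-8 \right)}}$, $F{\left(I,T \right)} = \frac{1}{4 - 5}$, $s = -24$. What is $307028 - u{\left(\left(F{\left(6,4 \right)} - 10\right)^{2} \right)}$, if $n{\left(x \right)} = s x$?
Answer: $\frac{96099763}{313} \approx 3.0703 \cdot 10^{5}$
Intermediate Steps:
$F{\left(I,T \right)} = -1$ ($F{\left(I,T \right)} = \frac{1}{-1} = -1$)
$n{\left(x \right)} = - 24 x$
$u{\left(d \right)} = \frac{1}{192 + d}$ ($u{\left(d \right)} = \frac{1}{d - -192} = \frac{1}{d + 192} = \frac{1}{192 + d}$)
$307028 - u{\left(\left(F{\left(6,4 \right)} - 10\right)^{2} \right)} = 307028 - \frac{1}{192 + \left(-1 - 10\right)^{2}} = 307028 - \frac{1}{192 + \left(-11\right)^{2}} = 307028 - \frac{1}{192 + 121} = 307028 - \frac{1}{313} = \frac{96099763}{313}$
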